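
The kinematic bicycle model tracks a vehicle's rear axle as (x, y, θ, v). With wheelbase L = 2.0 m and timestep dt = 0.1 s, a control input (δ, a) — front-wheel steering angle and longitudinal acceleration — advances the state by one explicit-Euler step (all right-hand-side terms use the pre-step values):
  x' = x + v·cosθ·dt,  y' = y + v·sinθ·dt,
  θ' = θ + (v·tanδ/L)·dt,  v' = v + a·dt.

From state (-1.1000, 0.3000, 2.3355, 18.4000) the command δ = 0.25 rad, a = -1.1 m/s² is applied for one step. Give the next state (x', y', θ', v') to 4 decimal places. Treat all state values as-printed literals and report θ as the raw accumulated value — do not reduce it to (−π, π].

x' = -1.1000 + 18.4000·cos(2.3355)·0.1 = -2.3739
y' = 0.3000 + 18.4000·sin(2.3355)·0.1 = 1.6277
θ' = 2.3355 + (18.4000/2.0)·tan(0.25)·0.1 = 2.5704
v' = 18.4000 − 1.1000·0.1 = 18.2900

(-2.3739, 1.6277, 2.5704, 18.2900)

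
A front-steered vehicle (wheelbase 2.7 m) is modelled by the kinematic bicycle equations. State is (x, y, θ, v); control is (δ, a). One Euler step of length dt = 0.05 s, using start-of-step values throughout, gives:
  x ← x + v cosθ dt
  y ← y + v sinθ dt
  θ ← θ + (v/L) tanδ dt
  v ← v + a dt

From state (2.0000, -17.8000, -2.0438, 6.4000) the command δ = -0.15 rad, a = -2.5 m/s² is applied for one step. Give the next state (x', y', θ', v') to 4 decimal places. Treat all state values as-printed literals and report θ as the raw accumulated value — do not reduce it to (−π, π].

x' = 2.0000 + 6.4000·cos(-2.0438)·0.05 = 1.8542
y' = -17.8000 + 6.4000·sin(-2.0438)·0.05 = -18.0849
θ' = -2.0438 + (6.4000/2.7)·tan(-0.15)·0.05 = -2.0617
v' = 6.4000 − 2.5000·0.05 = 6.2750

(1.8542, -18.0849, -2.0617, 6.2750)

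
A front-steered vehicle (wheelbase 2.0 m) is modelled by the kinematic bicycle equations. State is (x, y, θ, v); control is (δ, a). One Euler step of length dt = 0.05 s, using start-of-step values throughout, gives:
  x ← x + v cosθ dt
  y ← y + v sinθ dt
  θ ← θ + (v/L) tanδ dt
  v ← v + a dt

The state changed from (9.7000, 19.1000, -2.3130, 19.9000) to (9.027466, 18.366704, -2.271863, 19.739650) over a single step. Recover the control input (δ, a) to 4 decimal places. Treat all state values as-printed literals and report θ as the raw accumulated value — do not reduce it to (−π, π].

a = (v'−v)/dt = (-0.160350)/0.05 = -3.2070
Δθ = θ'−θ = 0.041137;  (v·dt/L) = 19.9000·0.05/2.0 = 0.497500
tan δ = Δθ·L/(v·dt) = 0.082687  →  δ = 0.0825

δ = 0.0825, a = -3.2070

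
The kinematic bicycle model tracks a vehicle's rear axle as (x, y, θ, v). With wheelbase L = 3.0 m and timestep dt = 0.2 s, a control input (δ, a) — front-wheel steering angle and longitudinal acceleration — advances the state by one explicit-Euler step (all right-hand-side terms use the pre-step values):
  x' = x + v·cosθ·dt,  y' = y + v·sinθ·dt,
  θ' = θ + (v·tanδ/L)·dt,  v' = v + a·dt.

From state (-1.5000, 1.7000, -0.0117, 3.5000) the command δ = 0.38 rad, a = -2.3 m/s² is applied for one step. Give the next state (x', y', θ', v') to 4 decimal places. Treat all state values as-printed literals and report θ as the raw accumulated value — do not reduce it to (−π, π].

x' = -1.5000 + 3.5000·cos(-0.0117)·0.2 = -0.8000
y' = 1.7000 + 3.5000·sin(-0.0117)·0.2 = 1.6918
θ' = -0.0117 + (3.5000/3.0)·tan(0.38)·0.2 = 0.0815
v' = 3.5000 − 2.3000·0.2 = 3.0400

(-0.8000, 1.6918, 0.0815, 3.0400)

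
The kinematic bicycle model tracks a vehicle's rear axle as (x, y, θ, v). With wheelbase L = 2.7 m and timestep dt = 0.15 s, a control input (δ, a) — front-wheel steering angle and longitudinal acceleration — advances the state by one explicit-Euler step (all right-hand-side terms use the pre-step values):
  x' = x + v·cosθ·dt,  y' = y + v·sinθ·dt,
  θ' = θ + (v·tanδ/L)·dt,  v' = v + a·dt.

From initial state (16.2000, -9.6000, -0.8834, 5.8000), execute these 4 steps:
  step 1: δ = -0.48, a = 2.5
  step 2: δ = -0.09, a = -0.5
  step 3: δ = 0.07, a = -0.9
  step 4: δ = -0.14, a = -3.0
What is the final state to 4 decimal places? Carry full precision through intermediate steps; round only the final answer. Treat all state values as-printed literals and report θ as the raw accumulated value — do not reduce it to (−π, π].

(18.0803, -12.6641, -1.1050, 5.5150)

after step 1 (δ=-0.48, a=2.5): (16.752038, -10.272424, -1.051152, 6.175000)
after step 2 (δ=-0.09, a=-0.5): (17.211987, -11.076405, -1.082111, 6.100000)
after step 3 (δ=0.07, a=-0.9): (17.641548, -11.884305, -1.058350, 5.965000)
after step 4 (δ=-0.14, a=-3.0): (18.080254, -12.664122, -1.105050, 5.515000)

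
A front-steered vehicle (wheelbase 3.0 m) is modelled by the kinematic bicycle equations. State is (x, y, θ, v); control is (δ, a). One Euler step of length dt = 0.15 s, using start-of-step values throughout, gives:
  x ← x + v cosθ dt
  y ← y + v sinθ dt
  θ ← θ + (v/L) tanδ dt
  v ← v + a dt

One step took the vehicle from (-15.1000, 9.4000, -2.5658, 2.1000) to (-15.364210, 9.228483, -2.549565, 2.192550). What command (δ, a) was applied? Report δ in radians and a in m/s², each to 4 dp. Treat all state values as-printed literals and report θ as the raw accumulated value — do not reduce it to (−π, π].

a = (v'−v)/dt = (0.092550)/0.15 = 0.6170
Δθ = θ'−θ = 0.016235;  (v·dt/L) = 2.1000·0.15/3.0 = 0.105000
tan δ = Δθ·L/(v·dt) = 0.154619  →  δ = 0.1534

δ = 0.1534, a = 0.6170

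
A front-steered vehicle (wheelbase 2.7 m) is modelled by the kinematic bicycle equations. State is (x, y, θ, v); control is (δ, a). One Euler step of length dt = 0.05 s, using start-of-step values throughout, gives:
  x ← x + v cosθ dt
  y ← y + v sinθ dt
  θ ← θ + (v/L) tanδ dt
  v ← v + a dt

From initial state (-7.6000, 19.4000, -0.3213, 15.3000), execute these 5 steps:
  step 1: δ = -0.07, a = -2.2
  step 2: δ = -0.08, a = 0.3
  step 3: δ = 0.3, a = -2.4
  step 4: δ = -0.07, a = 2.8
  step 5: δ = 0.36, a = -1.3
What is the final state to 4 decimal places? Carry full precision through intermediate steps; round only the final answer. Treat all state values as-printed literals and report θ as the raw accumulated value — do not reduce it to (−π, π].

(-3.9942, 18.2056, -0.1901, 15.1600)

after step 1 (δ=-0.07, a=-2.2): (-6.874148, 19.158413, -0.341166, 15.190000)
after step 2 (δ=-0.08, a=0.3): (-6.158422, 18.904295, -0.363718, 15.205000)
after step 3 (δ=0.3, a=-2.4): (-5.447907, 18.633835, -0.276617, 15.085000)
after step 4 (δ=-0.07, a=2.8): (-4.722330, 18.427848, -0.296203, 15.225000)
after step 5 (δ=0.36, a=-1.3): (-3.994231, 18.205646, -0.190078, 15.160000)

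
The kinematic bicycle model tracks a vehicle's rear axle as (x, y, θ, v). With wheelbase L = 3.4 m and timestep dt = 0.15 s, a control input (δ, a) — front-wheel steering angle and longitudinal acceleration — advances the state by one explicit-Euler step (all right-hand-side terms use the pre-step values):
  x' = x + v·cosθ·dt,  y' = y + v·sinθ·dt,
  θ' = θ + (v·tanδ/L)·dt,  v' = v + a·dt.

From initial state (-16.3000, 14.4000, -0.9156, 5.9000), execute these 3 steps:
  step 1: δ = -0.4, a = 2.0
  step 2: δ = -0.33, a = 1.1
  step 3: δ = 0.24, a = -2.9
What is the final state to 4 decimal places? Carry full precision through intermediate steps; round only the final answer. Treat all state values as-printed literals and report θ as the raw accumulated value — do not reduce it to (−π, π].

(-14.8620, 12.0440, -1.0506, 5.9300)

after step 1 (δ=-0.4, a=2.0): (-15.760756, 13.698258, -1.025651, 6.200000)
after step 2 (δ=-0.33, a=1.1): (-15.278512, 12.903060, -1.119341, 6.365000)
after step 3 (δ=0.24, a=-2.9): (-14.861978, 12.043964, -1.050623, 5.930000)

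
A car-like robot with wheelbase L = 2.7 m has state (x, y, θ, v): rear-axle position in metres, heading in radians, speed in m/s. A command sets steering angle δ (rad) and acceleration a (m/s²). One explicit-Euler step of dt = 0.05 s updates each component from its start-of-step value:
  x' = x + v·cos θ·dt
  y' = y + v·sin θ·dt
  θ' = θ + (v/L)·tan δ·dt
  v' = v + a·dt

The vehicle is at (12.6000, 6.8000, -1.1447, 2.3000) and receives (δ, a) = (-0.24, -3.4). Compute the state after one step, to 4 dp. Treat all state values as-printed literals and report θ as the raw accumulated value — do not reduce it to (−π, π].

(12.6475, 6.6953, -1.1551, 2.1300)

x' = 12.6000 + 2.3000·cos(-1.1447)·0.05 = 12.6475
y' = 6.8000 + 2.3000·sin(-1.1447)·0.05 = 6.6953
θ' = -1.1447 + (2.3000/2.7)·tan(-0.24)·0.05 = -1.1551
v' = 2.3000 − 3.4000·0.05 = 2.1300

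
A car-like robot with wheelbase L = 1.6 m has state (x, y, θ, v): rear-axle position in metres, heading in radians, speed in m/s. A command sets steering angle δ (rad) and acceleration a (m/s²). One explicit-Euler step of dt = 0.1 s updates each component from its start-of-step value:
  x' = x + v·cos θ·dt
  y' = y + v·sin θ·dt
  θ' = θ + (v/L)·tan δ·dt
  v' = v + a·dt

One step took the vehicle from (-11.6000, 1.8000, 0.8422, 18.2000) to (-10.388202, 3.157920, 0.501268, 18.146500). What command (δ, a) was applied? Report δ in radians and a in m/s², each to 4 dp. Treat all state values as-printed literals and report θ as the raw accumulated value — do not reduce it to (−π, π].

δ = -0.2912, a = -0.5350

a = (v'−v)/dt = (-0.053500)/0.1 = -0.5350
Δθ = θ'−θ = -0.340932;  (v·dt/L) = 18.2000·0.1/1.6 = 1.137500
tan δ = Δθ·L/(v·dt) = -0.299720  →  δ = -0.2912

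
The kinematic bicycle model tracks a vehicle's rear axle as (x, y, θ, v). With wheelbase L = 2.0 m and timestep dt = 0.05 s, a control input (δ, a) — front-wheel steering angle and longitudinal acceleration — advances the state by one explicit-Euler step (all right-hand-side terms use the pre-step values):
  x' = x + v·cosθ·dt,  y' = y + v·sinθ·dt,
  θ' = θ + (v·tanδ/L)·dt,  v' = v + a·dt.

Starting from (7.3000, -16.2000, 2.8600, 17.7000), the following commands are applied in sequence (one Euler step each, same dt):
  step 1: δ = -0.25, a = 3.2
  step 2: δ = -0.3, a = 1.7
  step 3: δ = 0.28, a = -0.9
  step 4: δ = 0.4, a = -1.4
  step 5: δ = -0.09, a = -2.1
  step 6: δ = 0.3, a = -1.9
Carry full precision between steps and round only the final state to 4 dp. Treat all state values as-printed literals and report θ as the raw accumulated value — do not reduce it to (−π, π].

after step 1 (δ=-0.25, a=3.2): (6.449857, -15.954071, 2.747011, 17.860000)
after step 2 (δ=-0.3, a=1.7): (5.625477, -15.610782, 2.608893, 17.945000)
after step 3 (δ=0.28, a=-0.9): (4.852551, -15.155104, 2.737897, 17.900000)
after step 4 (δ=0.4, a=-1.4): (4.029495, -14.803530, 2.927097, 17.830000)
after step 5 (δ=-0.09, a=-2.1): (3.158425, -14.613770, 2.886870, 17.725000)
after step 6 (δ=0.3, a=-1.9): (2.300771, -14.390455, 3.023945, 17.630000)

(2.3008, -14.3905, 3.0239, 17.6300)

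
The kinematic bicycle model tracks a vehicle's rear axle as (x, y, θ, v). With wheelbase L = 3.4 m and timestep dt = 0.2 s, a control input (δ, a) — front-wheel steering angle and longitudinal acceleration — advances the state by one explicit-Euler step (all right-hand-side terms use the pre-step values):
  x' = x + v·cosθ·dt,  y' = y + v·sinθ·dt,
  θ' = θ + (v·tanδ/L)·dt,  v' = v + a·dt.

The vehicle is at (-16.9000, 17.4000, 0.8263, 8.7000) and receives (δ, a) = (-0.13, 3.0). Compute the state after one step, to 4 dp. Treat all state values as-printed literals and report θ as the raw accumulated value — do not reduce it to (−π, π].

x' = -16.9000 + 8.7000·cos(0.8263)·0.2 = -15.7210
y' = 17.4000 + 8.7000·sin(0.8263)·0.2 = 18.6796
θ' = 0.8263 + (8.7000/3.4)·tan(-0.13)·0.2 = 0.7594
v' = 8.7000 + 3.0000·0.2 = 9.3000

(-15.7210, 18.6796, 0.7594, 9.3000)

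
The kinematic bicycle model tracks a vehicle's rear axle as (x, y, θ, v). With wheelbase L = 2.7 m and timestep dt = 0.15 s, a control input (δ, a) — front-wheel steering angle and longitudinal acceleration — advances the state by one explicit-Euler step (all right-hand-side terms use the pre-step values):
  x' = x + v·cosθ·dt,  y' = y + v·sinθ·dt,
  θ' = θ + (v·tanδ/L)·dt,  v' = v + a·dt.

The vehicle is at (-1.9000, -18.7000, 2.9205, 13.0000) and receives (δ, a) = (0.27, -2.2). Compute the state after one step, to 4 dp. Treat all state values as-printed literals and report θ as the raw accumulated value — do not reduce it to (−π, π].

(-3.8025, -18.2724, 3.1204, 12.6700)

x' = -1.9000 + 13.0000·cos(2.9205)·0.15 = -3.8025
y' = -18.7000 + 13.0000·sin(2.9205)·0.15 = -18.2724
θ' = 2.9205 + (13.0000/2.7)·tan(0.27)·0.15 = 3.1204
v' = 13.0000 − 2.2000·0.15 = 12.6700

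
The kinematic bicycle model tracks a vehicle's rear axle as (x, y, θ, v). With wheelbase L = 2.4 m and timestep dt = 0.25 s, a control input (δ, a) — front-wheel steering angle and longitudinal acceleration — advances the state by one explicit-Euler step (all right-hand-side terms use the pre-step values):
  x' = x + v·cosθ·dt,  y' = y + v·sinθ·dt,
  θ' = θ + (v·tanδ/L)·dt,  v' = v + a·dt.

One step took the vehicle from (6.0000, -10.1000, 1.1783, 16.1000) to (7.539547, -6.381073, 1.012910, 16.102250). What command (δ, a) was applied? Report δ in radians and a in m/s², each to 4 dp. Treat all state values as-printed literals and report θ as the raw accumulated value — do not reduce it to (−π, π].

δ = -0.0983, a = 0.0090

a = (v'−v)/dt = (0.002250)/0.25 = 0.0090
Δθ = θ'−θ = -0.165390;  (v·dt/L) = 16.1000·0.25/2.4 = 1.677083
tan δ = Δθ·L/(v·dt) = -0.098618  →  δ = -0.0983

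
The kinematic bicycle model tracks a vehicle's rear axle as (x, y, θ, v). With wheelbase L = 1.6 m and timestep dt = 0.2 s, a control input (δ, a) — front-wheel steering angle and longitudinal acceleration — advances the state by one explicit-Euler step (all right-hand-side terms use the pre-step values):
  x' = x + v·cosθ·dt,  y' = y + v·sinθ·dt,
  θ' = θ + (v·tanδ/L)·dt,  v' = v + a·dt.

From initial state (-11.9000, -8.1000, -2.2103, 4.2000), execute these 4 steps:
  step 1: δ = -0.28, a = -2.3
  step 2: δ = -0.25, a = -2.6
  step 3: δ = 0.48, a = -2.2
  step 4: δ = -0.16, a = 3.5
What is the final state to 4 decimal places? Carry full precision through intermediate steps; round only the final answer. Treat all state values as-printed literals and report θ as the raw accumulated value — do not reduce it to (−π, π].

(-13.7996, -10.1207, -2.3272, 3.4800)

after step 1 (δ=-0.28, a=-2.3): (-12.401310, -8.774009, -2.361266, 3.740000)
after step 2 (δ=-0.25, a=-2.6): (-12.932901, -9.300236, -2.480638, 3.220000)
after step 3 (δ=0.48, a=-2.2): (-13.441279, -9.695569, -2.271093, 2.780000)
after step 4 (δ=-0.16, a=3.5): (-13.799590, -10.120715, -2.327172, 3.480000)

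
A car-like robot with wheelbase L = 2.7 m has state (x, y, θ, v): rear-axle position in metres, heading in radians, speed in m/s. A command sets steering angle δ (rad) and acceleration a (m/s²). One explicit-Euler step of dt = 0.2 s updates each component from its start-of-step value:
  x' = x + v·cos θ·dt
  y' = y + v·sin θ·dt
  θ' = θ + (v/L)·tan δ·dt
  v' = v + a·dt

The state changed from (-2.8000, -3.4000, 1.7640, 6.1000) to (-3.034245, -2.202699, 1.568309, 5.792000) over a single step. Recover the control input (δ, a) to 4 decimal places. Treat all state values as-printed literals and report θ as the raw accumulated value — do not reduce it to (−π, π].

δ = -0.4087, a = -1.5400

a = (v'−v)/dt = (-0.308000)/0.2 = -1.5400
Δθ = θ'−θ = -0.195691;  (v·dt/L) = 6.1000·0.2/2.7 = 0.451852
tan δ = Δθ·L/(v·dt) = -0.433087  →  δ = -0.4087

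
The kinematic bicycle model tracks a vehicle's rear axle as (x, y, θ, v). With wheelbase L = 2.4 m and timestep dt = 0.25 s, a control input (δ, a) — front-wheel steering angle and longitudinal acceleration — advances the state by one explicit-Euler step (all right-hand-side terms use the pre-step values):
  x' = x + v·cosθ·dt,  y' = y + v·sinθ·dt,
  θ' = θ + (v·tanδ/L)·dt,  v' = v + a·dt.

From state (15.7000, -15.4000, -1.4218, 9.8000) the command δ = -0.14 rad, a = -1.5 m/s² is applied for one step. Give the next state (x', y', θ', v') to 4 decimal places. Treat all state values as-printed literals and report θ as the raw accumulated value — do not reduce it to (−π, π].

x' = 15.7000 + 9.8000·cos(-1.4218)·0.25 = 16.0637
y' = -15.4000 + 9.8000·sin(-1.4218)·0.25 = -17.8229
θ' = -1.4218 + (9.8000/2.4)·tan(-0.14)·0.25 = -1.5657
v' = 9.8000 − 1.5000·0.25 = 9.4250

(16.0637, -17.8229, -1.5657, 9.4250)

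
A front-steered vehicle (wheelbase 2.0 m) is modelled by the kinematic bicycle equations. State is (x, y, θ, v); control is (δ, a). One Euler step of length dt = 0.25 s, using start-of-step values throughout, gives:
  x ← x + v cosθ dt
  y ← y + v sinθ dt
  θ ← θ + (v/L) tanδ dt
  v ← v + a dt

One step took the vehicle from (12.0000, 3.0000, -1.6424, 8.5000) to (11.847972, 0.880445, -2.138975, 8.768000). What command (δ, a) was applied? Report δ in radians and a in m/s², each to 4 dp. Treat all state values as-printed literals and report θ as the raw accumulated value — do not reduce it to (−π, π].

δ = -0.4372, a = 1.0720

a = (v'−v)/dt = (0.268000)/0.25 = 1.0720
Δθ = θ'−θ = -0.496575;  (v·dt/L) = 8.5000·0.25/2.0 = 1.062500
tan δ = Δθ·L/(v·dt) = -0.467365  →  δ = -0.4372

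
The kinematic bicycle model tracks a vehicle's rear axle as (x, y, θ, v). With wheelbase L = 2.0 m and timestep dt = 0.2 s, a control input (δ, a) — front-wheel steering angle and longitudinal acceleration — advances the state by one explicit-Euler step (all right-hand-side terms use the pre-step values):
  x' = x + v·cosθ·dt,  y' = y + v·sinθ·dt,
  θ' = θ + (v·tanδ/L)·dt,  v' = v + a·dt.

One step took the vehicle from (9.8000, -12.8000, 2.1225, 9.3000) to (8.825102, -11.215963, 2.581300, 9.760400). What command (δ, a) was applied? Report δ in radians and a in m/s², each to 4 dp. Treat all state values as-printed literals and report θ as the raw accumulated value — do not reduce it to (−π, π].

a = (v'−v)/dt = (0.460400)/0.2 = 2.3020
Δθ = θ'−θ = 0.458800;  (v·dt/L) = 9.3000·0.2/2.0 = 0.930000
tan δ = Δθ·L/(v·dt) = 0.493333  →  δ = 0.4583

δ = 0.4583, a = 2.3020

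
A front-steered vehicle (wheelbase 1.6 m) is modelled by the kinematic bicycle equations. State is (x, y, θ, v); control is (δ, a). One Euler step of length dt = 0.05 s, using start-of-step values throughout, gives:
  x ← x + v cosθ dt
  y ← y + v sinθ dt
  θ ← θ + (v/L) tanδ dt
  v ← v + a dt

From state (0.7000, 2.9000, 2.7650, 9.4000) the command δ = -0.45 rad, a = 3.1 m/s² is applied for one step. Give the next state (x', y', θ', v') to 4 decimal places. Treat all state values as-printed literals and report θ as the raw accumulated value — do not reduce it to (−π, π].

x' = 0.7000 + 9.4000·cos(2.7650)·0.05 = 0.2629
y' = 2.9000 + 9.4000·sin(2.7650)·0.05 = 3.0728
θ' = 2.7650 + (9.4000/1.6)·tan(-0.45)·0.05 = 2.6231
v' = 9.4000 + 3.1000·0.05 = 9.5550

(0.2629, 3.0728, 2.6231, 9.5550)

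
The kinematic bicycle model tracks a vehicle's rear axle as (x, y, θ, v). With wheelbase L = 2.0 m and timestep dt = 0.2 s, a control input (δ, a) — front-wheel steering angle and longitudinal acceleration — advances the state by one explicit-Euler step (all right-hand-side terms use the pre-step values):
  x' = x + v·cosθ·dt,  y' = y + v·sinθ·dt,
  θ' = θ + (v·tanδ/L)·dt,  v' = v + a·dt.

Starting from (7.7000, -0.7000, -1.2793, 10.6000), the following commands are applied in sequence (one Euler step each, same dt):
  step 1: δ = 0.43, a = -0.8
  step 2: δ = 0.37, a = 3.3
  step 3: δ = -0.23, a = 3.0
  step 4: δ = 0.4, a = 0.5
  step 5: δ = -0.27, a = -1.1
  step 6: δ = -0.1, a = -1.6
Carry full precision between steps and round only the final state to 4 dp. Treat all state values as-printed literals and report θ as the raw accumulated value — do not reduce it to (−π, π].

after step 1 (δ=0.43, a=-0.8): (8.309258, -2.730568, -0.793162, 10.440000)
after step 2 (δ=0.37, a=3.3): (9.774190, -4.218424, -0.388233, 11.100000)
after step 3 (δ=-0.23, a=3.0): (11.828977, -5.058812, -0.648132, 11.700000)
after step 4 (δ=0.4, a=0.5): (13.694455, -6.471466, -0.153464, 11.800000)
after step 5 (δ=-0.27, a=-1.1): (16.026719, -6.832220, -0.480038, 11.580000)
after step 6 (δ=-0.1, a=-1.6): (18.080959, -7.901779, -0.596226, 11.260000)

(18.0810, -7.9018, -0.5962, 11.2600)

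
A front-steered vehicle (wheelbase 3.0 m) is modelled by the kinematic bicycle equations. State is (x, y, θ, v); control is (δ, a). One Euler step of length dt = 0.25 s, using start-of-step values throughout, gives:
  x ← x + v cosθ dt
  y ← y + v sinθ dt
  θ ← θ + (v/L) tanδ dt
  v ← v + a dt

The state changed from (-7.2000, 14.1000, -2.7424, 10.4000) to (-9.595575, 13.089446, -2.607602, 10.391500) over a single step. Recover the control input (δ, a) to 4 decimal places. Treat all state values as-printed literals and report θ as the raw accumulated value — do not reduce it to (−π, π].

δ = 0.1543, a = -0.0340

a = (v'−v)/dt = (-0.008500)/0.25 = -0.0340
Δθ = θ'−θ = 0.134798;  (v·dt/L) = 10.4000·0.25/3.0 = 0.866667
tan δ = Δθ·L/(v·dt) = 0.155536  →  δ = 0.1543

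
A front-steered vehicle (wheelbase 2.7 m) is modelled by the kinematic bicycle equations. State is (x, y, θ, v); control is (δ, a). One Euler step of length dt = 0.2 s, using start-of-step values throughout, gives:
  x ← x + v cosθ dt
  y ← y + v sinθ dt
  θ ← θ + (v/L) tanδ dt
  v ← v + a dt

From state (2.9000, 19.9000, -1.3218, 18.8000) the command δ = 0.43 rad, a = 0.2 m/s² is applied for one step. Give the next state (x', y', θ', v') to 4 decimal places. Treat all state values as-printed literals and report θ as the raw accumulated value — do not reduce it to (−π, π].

x' = 2.9000 + 18.8000·cos(-1.3218)·0.2 = 3.8266
y' = 19.9000 + 18.8000·sin(-1.3218)·0.2 = 16.2560
θ' = -1.3218 + (18.8000/2.7)·tan(0.43)·0.2 = -0.6831
v' = 18.8000 + 0.2000·0.2 = 18.8400

(3.8266, 16.2560, -0.6831, 18.8400)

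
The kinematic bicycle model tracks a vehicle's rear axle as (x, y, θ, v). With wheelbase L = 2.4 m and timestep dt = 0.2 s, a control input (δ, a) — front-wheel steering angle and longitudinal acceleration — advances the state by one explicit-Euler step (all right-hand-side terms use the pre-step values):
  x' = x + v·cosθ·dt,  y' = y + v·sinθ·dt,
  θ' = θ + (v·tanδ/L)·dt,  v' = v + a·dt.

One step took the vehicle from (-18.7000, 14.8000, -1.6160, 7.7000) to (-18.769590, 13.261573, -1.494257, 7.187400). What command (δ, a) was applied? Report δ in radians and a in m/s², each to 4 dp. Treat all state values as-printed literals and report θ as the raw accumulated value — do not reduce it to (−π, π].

δ = 0.1875, a = -2.5630

a = (v'−v)/dt = (-0.512600)/0.2 = -2.5630
Δθ = θ'−θ = 0.121743;  (v·dt/L) = 7.7000·0.2/2.4 = 0.641667
tan δ = Δθ·L/(v·dt) = 0.189729  →  δ = 0.1875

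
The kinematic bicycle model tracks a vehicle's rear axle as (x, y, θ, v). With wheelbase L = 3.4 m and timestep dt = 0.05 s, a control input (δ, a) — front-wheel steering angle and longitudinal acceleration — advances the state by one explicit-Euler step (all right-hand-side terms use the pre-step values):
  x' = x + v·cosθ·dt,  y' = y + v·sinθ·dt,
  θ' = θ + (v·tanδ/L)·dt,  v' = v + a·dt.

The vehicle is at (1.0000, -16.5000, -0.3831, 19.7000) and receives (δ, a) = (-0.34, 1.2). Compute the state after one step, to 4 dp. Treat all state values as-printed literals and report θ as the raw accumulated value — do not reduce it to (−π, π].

(1.9136, -16.8682, -0.4856, 19.7600)

x' = 1.0000 + 19.7000·cos(-0.3831)·0.05 = 1.9136
y' = -16.5000 + 19.7000·sin(-0.3831)·0.05 = -16.8682
θ' = -0.3831 + (19.7000/3.4)·tan(-0.34)·0.05 = -0.4856
v' = 19.7000 + 1.2000·0.05 = 19.7600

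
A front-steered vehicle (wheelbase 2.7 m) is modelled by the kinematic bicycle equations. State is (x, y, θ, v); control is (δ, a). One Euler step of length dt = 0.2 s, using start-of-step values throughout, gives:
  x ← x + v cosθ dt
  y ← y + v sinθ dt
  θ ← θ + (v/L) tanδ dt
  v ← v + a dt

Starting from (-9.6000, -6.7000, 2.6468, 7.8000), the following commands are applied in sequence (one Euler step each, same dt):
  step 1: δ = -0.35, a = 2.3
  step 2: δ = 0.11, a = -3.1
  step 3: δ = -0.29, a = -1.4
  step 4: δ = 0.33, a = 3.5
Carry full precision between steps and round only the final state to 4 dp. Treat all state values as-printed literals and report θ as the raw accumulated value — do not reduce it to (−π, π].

(-14.4758, -2.9145, 2.5213, 8.0600)

after step 1 (δ=-0.35, a=2.3): (-10.972905, -5.959235, 2.435895, 8.260000)
after step 2 (δ=0.11, a=-3.1): (-12.230340, -4.887805, 2.503471, 7.640000)
after step 3 (δ=-0.29, a=-1.4): (-13.457654, -3.977595, 2.334592, 7.360000)
after step 4 (δ=0.33, a=3.5): (-14.475788, -2.914492, 2.521331, 8.060000)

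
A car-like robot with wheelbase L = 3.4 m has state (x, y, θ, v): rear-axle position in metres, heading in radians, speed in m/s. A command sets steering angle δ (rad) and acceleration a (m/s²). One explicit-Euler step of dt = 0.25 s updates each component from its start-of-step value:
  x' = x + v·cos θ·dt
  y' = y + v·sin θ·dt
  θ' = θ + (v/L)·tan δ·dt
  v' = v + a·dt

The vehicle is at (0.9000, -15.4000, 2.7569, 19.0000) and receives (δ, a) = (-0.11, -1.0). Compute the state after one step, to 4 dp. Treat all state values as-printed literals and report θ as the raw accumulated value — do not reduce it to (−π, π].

(-3.5028, -13.6174, 2.6026, 18.7500)

x' = 0.9000 + 19.0000·cos(2.7569)·0.25 = -3.5028
y' = -15.4000 + 19.0000·sin(2.7569)·0.25 = -13.6174
θ' = 2.7569 + (19.0000/3.4)·tan(-0.11)·0.25 = 2.6026
v' = 19.0000 − 1.0000·0.25 = 18.7500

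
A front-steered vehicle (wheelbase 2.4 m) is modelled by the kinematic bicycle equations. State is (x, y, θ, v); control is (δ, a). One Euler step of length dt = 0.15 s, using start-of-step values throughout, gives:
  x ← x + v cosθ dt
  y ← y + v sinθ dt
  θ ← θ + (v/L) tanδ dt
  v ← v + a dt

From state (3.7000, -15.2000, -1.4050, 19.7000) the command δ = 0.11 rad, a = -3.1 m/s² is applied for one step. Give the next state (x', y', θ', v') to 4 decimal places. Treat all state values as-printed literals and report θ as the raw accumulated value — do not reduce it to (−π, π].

(4.1877, -18.1145, -1.2690, 19.2350)

x' = 3.7000 + 19.7000·cos(-1.4050)·0.15 = 4.1877
y' = -15.2000 + 19.7000·sin(-1.4050)·0.15 = -18.1145
θ' = -1.4050 + (19.7000/2.4)·tan(0.11)·0.15 = -1.2690
v' = 19.7000 − 3.1000·0.15 = 19.2350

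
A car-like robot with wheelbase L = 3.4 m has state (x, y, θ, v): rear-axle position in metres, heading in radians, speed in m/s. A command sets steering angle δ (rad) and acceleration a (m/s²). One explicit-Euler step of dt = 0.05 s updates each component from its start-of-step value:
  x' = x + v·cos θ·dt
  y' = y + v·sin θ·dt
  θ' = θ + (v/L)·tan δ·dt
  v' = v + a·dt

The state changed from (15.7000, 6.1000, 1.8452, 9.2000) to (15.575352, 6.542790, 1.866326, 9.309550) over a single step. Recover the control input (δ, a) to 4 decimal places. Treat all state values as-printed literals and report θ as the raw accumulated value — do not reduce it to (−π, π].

δ = 0.1549, a = 2.1910

a = (v'−v)/dt = (0.109550)/0.05 = 2.1910
Δθ = θ'−θ = 0.021126;  (v·dt/L) = 9.2000·0.05/3.4 = 0.135294
tan δ = Δθ·L/(v·dt) = 0.156149  →  δ = 0.1549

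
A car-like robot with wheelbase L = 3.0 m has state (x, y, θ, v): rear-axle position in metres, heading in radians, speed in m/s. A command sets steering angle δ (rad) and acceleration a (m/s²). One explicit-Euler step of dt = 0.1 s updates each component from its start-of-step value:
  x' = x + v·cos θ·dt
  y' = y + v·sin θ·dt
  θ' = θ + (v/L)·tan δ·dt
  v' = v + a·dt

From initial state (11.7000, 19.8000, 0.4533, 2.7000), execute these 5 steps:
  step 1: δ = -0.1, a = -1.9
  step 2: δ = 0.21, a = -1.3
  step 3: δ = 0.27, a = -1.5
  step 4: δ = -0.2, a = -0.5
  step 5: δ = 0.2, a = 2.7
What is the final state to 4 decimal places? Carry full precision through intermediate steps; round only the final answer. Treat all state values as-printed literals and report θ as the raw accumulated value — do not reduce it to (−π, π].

(12.7742, 20.3345, 0.4837, 2.4500)

after step 1 (δ=-0.1, a=-1.9): (11.942732, 19.918242, 0.444270, 2.510000)
after step 2 (δ=0.21, a=-1.3): (12.169366, 20.026122, 0.462103, 2.380000)
after step 3 (δ=0.27, a=-1.5): (12.382404, 20.132230, 0.484059, 2.230000)
after step 4 (δ=-0.2, a=-0.5): (12.579784, 20.236008, 0.468991, 2.180000)
after step 5 (δ=0.2, a=2.7): (12.774245, 20.334541, 0.483721, 2.450000)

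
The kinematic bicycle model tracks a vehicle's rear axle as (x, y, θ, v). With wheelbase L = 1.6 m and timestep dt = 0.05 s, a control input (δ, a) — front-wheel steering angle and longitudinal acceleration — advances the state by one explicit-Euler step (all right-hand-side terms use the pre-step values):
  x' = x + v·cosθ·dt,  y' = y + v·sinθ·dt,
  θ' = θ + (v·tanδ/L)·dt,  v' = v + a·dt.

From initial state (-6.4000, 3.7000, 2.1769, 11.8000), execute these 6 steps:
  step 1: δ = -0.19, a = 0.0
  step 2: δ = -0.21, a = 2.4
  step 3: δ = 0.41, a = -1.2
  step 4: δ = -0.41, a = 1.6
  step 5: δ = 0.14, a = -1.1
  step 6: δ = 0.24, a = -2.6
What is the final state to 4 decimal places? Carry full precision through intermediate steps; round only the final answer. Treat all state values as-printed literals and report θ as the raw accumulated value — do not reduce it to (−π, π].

after step 1 (δ=-0.19, a=0.0): (-6.736105, 4.184906, 2.105982, 11.800000)
after step 2 (δ=-0.21, a=2.4): (-7.037005, 4.692408, 2.027386, 11.920000)
after step 3 (δ=0.41, a=-1.2): (-7.299776, 5.227355, 2.189286, 11.860000)
after step 4 (δ=-0.41, a=1.6): (-7.643600, 5.710505, 2.028201, 11.940000)
after step 5 (δ=0.14, a=-1.1): (-7.907248, 6.246134, 2.080782, 11.885000)
after step 6 (δ=0.24, a=-2.6): (-8.197340, 6.764767, 2.171672, 11.755000)

(-8.1973, 6.7648, 2.1717, 11.7550)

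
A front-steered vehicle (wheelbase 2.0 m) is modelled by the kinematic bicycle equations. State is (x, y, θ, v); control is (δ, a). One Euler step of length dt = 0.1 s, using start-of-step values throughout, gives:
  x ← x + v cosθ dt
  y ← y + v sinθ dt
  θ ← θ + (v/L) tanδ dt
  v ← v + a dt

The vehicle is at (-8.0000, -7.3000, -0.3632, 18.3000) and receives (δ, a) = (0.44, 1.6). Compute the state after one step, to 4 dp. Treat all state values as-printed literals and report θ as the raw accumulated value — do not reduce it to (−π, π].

(-6.2894, -7.9501, 0.0676, 18.4600)

x' = -8.0000 + 18.3000·cos(-0.3632)·0.1 = -6.2894
y' = -7.3000 + 18.3000·sin(-0.3632)·0.1 = -7.9501
θ' = -0.3632 + (18.3000/2.0)·tan(0.44)·0.1 = 0.0676
v' = 18.3000 + 1.6000·0.1 = 18.4600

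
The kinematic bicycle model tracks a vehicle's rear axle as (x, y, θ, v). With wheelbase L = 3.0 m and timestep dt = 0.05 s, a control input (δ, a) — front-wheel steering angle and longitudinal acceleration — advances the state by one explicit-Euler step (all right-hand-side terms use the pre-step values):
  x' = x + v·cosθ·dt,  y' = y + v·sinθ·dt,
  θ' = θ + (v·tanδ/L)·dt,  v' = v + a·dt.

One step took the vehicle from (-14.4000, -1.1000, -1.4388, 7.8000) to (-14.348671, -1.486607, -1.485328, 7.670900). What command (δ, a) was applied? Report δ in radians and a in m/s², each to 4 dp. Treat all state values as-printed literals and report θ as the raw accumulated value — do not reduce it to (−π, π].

δ = -0.3437, a = -2.5820

a = (v'−v)/dt = (-0.129100)/0.05 = -2.5820
Δθ = θ'−θ = -0.046528;  (v·dt/L) = 7.8000·0.05/3.0 = 0.130000
tan δ = Δθ·L/(v·dt) = -0.357908  →  δ = -0.3437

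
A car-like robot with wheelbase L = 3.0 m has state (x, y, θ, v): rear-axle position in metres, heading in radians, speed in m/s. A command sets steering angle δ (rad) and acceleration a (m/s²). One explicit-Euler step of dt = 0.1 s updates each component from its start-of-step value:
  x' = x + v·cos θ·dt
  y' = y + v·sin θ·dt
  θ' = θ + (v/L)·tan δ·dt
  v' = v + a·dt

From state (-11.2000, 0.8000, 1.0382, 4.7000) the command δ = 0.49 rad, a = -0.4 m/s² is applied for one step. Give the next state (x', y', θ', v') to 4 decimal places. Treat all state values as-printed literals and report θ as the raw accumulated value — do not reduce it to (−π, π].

(-10.9613, 1.2049, 1.1218, 4.6600)

x' = -11.2000 + 4.7000·cos(1.0382)·0.1 = -10.9613
y' = 0.8000 + 4.7000·sin(1.0382)·0.1 = 1.2049
θ' = 1.0382 + (4.7000/3.0)·tan(0.49)·0.1 = 1.1218
v' = 4.7000 − 0.4000·0.1 = 4.6600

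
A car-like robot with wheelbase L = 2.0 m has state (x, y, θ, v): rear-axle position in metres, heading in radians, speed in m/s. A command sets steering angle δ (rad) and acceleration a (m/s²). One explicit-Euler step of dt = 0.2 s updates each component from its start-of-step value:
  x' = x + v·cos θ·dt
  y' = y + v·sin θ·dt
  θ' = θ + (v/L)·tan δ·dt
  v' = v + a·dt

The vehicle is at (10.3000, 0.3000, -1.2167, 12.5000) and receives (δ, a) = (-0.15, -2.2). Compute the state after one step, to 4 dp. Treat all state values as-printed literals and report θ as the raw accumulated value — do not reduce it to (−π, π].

x' = 10.3000 + 12.5000·cos(-1.2167)·0.2 = 11.1669
y' = 0.3000 + 12.5000·sin(-1.2167)·0.2 = -2.0449
θ' = -1.2167 + (12.5000/2.0)·tan(-0.15)·0.2 = -1.4056
v' = 12.5000 − 2.2000·0.2 = 12.0600

(11.1669, -2.0449, -1.4056, 12.0600)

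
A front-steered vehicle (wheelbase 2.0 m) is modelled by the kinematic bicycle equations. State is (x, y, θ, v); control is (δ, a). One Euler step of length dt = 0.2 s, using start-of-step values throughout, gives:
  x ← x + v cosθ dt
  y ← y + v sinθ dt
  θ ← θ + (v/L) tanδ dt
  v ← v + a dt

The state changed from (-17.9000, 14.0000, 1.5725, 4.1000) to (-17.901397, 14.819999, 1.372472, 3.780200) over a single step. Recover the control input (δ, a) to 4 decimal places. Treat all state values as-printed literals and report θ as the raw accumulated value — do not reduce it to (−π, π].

δ = -0.4539, a = -1.5990

a = (v'−v)/dt = (-0.319800)/0.2 = -1.5990
Δθ = θ'−θ = -0.200028;  (v·dt/L) = 4.1000·0.2/2.0 = 0.410000
tan δ = Δθ·L/(v·dt) = -0.487873  →  δ = -0.4539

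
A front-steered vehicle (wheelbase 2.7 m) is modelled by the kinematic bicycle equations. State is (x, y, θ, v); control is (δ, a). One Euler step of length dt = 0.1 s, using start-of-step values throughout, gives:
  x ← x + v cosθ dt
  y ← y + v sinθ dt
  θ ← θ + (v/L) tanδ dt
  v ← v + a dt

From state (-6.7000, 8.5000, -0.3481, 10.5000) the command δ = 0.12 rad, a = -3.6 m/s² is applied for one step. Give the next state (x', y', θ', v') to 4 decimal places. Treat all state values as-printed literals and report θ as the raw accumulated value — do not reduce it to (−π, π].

(-5.7130, 8.1418, -0.3012, 10.1400)

x' = -6.7000 + 10.5000·cos(-0.3481)·0.1 = -5.7130
y' = 8.5000 + 10.5000·sin(-0.3481)·0.1 = 8.1418
θ' = -0.3481 + (10.5000/2.7)·tan(0.12)·0.1 = -0.3012
v' = 10.5000 − 3.6000·0.1 = 10.1400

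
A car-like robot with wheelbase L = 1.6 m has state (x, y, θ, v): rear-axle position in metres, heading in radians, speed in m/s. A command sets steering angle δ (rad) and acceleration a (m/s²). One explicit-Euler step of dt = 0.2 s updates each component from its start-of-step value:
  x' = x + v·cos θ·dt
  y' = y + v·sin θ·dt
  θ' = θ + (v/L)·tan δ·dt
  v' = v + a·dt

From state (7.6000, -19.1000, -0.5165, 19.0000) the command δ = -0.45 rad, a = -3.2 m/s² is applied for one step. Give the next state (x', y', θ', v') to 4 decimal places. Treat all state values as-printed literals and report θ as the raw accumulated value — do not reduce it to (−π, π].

x' = 7.6000 + 19.0000·cos(-0.5165)·0.2 = 10.9043
y' = -19.1000 + 19.0000·sin(-0.5165)·0.2 = -20.9766
θ' = -0.5165 + (19.0000/1.6)·tan(-0.45)·0.2 = -1.6638
v' = 19.0000 − 3.2000·0.2 = 18.3600

(10.9043, -20.9766, -1.6638, 18.3600)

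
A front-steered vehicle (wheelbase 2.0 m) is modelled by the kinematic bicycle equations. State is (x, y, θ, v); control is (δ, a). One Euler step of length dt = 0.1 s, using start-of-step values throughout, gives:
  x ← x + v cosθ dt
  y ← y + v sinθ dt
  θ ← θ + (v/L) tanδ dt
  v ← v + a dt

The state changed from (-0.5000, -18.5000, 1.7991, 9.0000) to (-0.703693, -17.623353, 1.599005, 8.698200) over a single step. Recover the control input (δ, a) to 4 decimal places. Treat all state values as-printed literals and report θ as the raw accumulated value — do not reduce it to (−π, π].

δ = -0.4184, a = -3.0180

a = (v'−v)/dt = (-0.301800)/0.1 = -3.0180
Δθ = θ'−θ = -0.200095;  (v·dt/L) = 9.0000·0.1/2.0 = 0.450000
tan δ = Δθ·L/(v·dt) = -0.444656  →  δ = -0.4184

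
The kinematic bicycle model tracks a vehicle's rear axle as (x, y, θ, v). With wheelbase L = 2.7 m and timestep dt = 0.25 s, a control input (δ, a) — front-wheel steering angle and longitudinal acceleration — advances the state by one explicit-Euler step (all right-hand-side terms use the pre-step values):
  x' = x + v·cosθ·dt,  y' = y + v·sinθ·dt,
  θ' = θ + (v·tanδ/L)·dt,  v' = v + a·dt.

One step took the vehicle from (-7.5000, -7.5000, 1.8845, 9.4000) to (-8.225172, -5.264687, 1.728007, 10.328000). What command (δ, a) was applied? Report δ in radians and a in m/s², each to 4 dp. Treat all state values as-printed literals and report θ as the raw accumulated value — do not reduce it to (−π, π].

δ = -0.1779, a = 3.7120

a = (v'−v)/dt = (0.928000)/0.25 = 3.7120
Δθ = θ'−θ = -0.156493;  (v·dt/L) = 9.4000·0.25/2.7 = 0.870370
tan δ = Δθ·L/(v·dt) = -0.179800  →  δ = -0.1779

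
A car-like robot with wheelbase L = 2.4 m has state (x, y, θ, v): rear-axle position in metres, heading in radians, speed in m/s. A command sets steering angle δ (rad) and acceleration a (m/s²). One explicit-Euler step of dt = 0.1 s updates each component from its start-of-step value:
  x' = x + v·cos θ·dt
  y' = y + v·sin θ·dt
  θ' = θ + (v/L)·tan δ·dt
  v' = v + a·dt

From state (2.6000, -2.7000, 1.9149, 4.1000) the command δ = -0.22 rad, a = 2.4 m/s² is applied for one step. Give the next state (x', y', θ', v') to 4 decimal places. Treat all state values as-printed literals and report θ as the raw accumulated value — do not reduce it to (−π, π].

x' = 2.6000 + 4.1000·cos(1.9149)·0.1 = 2.4617
y' = -2.7000 + 4.1000·sin(1.9149)·0.1 = -2.3140
θ' = 1.9149 + (4.1000/2.4)·tan(-0.22)·0.1 = 1.8767
v' = 4.1000 + 2.4000·0.1 = 4.3400

(2.4617, -2.3140, 1.8767, 4.3400)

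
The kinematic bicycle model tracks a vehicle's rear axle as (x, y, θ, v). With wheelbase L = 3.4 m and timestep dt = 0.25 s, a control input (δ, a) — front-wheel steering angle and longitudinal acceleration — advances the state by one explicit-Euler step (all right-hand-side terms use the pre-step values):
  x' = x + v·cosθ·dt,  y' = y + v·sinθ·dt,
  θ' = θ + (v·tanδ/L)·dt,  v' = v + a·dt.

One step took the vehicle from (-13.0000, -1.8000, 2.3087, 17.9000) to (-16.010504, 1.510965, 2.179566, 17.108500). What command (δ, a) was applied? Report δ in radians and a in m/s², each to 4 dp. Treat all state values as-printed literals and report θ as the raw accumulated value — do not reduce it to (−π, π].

a = (v'−v)/dt = (-0.791500)/0.25 = -3.1660
Δθ = θ'−θ = -0.129134;  (v·dt/L) = 17.9000·0.25/3.4 = 1.316176
tan δ = Δθ·L/(v·dt) = -0.098113  →  δ = -0.0978

δ = -0.0978, a = -3.1660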